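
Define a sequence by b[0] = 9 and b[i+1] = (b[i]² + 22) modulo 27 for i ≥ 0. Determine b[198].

Computing terms: b[0] = 9,  b[1] = 22,  b[2] = 20,  b[3] = 17,  b[4] = 14,  b[5] = 2,  b[6] = 26,  b[7] = 23,  b[8] = 11,  b[9] = 8,  b[10] = 5,  b[11] = 20.
Since b[11] = b[2] = 20, the sequence is eventually periodic: after a pre-period of length 2 it cycles with period 9.
For i ≥ 2, b[i] depends only on (i - 2) mod 9. (198 - 2) mod 9 = 7, so b[198] = b[9] = 8.

8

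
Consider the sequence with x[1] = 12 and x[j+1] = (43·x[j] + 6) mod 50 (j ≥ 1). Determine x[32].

x[1] = 12, x[2] = 22, x[3] = 2, x[4] = 42, x[5] = 12.
Since x[5] = x[1] = 12, the sequence is periodic with period 4.
So x[32] = x[1 + ((32-1) mod 4)] = x[4] = 42.

42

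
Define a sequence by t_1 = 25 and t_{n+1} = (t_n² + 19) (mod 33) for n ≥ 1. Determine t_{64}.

Listing terms: t_1 = 25; t_2 = 17; t_3 = 11; t_4 = 8; t_5 = 17.
Since t_5 = t_2 = 17, the sequence is eventually periodic: after a pre-period of length 1 it cycles with period 3.
For n ≥ 2, t_n depends only on (n - 2) mod 3. (64 - 2) mod 3 = 2, so t_{64} = t_4 = 8.

8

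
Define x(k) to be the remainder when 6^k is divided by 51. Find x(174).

Listing terms: x(1) = 6; x(2) = 36; x(3) = 12; x(4) = 21; x(5) = 24; x(6) = 42; x(7) = 48; x(8) = 33; x(9) = 45; x(10) = 15; x(11) = 39; x(12) = 30; x(13) = 27; x(14) = 9; x(15) = 3; x(16) = 18; x(17) = 6.
The sequence repeats with period 16.
(174 - 1) mod 16 = 13, so x(174) = x(14) = 9.

9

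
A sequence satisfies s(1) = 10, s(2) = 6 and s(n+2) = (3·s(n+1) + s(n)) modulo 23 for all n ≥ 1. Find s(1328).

16

Listing terms: s(1) = 10; s(2) = 6; s(3) = 5; s(4) = 21; s(5) = 22; s(6) = 18; s(7) = 7; s(8) = 16; s(9) = 9; s(10) = 20; s(11) = 0; s(12) = 20; s(13) = 14; s(14) = 16; s(15) = 16; s(16) = 18; s(17) = 1; s(18) = 21; s(19) = 18; s(20) = 6; s(21) = 13; s(22) = 22; s(23) = 10; s(24) = 6.
The sequence repeats with period 22.
So s(1328) = s(1 + ((1328-1) mod 22)) = s(8) = 16.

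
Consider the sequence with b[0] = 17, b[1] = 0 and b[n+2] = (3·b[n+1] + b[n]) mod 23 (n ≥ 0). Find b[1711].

We have b[0] = 17, b[1] = 0, b[2] = 17, b[3] = 5, b[4] = 9, b[5] = 9, b[6] = 13, b[7] = 2, b[8] = 19, b[9] = 13, b[10] = 12, b[11] = 3, b[12] = 21, b[13] = 20, b[14] = 12, b[15] = 10, b[16] = 19, b[17] = 21, b[18] = 13, b[19] = 14, b[20] = 9, b[21] = 18, b[22] = 17, b[23] = 0.
Since (b[22], b[23]) = (b[0], b[1]) = (17, 0) (two consecutive terms determine the rest), the sequence is periodic with period 22.
(1711 - 0) mod 22 = 17, so b[1711] = b[17] = 21.

21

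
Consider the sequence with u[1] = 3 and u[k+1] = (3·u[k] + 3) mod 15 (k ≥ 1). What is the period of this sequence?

u[1] = 3,  u[2] = 12,  u[3] = 9,  u[4] = 0,  u[5] = 3.
The sequence repeats with period 4.

4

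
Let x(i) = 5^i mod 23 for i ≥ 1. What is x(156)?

Computing terms: x(1) = 5,  x(2) = 2,  x(3) = 10,  x(4) = 4,  x(5) = 20,  x(6) = 8,  x(7) = 17,  x(8) = 16,  x(9) = 11,  x(10) = 9,  x(11) = 22,  x(12) = 18,  x(13) = 21,  x(14) = 13,  x(15) = 19,  x(16) = 3,  x(17) = 15,  x(18) = 6,  x(19) = 7,  x(20) = 12,  x(21) = 14,  x(22) = 1,  x(23) = 5.
Since x(23) = x(1) = 5, the sequence is periodic with period 22.
So x(156) = x(1 + ((156-1) mod 22)) = x(2) = 2.

2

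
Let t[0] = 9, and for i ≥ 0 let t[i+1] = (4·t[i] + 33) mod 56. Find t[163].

Computing terms: t[0] = 9; t[1] = 13; t[2] = 29; t[3] = 37; t[4] = 13.
Since t[4] = t[1] = 13, the sequence is eventually periodic: after a pre-period of length 1 it cycles with period 3.
For i ≥ 1, t[i] depends only on (i - 1) mod 3. (163 - 1) mod 3 = 0, so t[163] = t[1] = 13.

13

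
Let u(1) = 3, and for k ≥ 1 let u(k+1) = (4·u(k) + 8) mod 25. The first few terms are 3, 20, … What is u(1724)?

Listing terms: u(1) = 3, u(2) = 20, u(3) = 13, u(4) = 10, u(5) = 23, u(6) = 0, u(7) = 8, u(8) = 15, u(9) = 18, u(10) = 5, u(11) = 3.
The sequence repeats with period 10.
So u(1724) = u(1 + ((1724-1) mod 10)) = u(4) = 10.

10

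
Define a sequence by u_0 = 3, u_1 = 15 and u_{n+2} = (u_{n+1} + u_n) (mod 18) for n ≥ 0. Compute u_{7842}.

9

We have u_0 = 3, u_1 = 15, u_2 = 0, u_3 = 15, u_4 = 15, u_5 = 12, u_6 = 9, u_7 = 3, u_8 = 12, u_9 = 15, u_{10} = 9, u_{11} = 6, u_{12} = 15, u_{13} = 3, u_{14} = 0, u_{15} = 3, u_{16} = 3, u_{17} = 6, u_{18} = 9, u_{19} = 15, u_{20} = 6, u_{21} = 3, u_{22} = 9, u_{23} = 12, u_{24} = 3, u_{25} = 15.
The sequence repeats with period 24.
So u_{7842} = u_{0 + ((7842-0) mod 24)} = u_{18} = 9.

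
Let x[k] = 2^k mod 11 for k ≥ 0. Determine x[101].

2

We have x[0] = 1; x[1] = 2; x[2] = 4; x[3] = 8; x[4] = 5; x[5] = 10; x[6] = 9; x[7] = 7; x[8] = 3; x[9] = 6; x[10] = 1.
The sequence repeats with period 10.
So x[101] = x[0 + ((101-0) mod 10)] = x[1] = 2.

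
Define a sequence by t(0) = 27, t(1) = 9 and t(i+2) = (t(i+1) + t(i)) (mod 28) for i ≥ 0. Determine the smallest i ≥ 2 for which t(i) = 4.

20

t(0) = 27; t(1) = 9; t(2) = 8; t(3) = 17; t(4) = 25; t(5) = 14; t(6) = 11; t(7) = 25; t(8) = 8; t(9) = 5; t(10) = 13; t(11) = 18; t(12) = 3; t(13) = 21; t(14) = 24; t(15) = 17; t(16) = 13; t(17) = 2; t(18) = 15; t(19) = 17; t(20) = 4; t(21) = 21; t(22) = 25; t(23) = 18; t(24) = 15; t(25) = 5; t(26) = 20; t(27) = 25; t(28) = 17; t(29) = 14; t(30) = 3; t(31) = 17; t(32) = 20; t(33) = 9; t(34) = 1; t(35) = 10; t(36) = 11; t(37) = 21; t(38) = 4; t(39) = 25; t(40) = 1; t(41) = 26; t(42) = 27; t(43) = 25; t(44) = 24; t(45) = 21; t(46) = 17; t(47) = 10; t(48) = 27; t(49) = 9.
Since (t(48), t(49)) = (t(0), t(1)) = (27, 9) (two consecutive terms determine the rest), the sequence is periodic with period 48.
The value 4 first appears (with i ≥ 2) at t(20).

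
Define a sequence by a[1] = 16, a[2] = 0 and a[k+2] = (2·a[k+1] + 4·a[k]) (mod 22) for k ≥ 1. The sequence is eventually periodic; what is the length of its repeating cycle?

We have a[1] = 16, a[2] = 0, a[3] = 20, a[4] = 18, a[5] = 6, a[6] = 18, a[7] = 16, a[8] = 16, a[9] = 8, a[10] = 14, a[11] = 16, a[12] = 0.
The sequence repeats with period 10.

10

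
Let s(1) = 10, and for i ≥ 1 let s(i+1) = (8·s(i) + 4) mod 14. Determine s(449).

Computing terms: s(1) = 10,  s(2) = 0,  s(3) = 4,  s(4) = 8,  s(5) = 12,  s(6) = 2,  s(7) = 6,  s(8) = 10.
The sequence repeats with period 7.
(449 - 1) mod 7 = 0, so s(449) = s(1) = 10.

10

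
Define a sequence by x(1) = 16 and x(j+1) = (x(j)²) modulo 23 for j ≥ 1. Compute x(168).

Listing terms: x(1) = 16; x(2) = 3; x(3) = 9; x(4) = 12; x(5) = 6; x(6) = 13; x(7) = 8; x(8) = 18; x(9) = 2; x(10) = 4; x(11) = 16.
Since x(11) = x(1) = 16, the sequence is periodic with period 10.
(168 - 1) mod 10 = 7, so x(168) = x(8) = 18.

18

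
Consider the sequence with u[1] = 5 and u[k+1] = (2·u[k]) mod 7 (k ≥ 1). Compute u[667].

5

u[1] = 5; u[2] = 3; u[3] = 6; u[4] = 5.
Since u[4] = u[1] = 5, the sequence is periodic with period 3.
So u[667] = u[1 + ((667-1) mod 3)] = u[1] = 5.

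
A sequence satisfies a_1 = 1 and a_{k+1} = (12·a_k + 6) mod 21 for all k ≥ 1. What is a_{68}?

18

a_1 = 1; a_2 = 18; a_3 = 12; a_4 = 3; a_5 = 0; a_6 = 6; a_7 = 15; a_8 = 18.
Since a_8 = a_2 = 18, the sequence is eventually periodic: after a pre-period of length 1 it cycles with period 6.
For k ≥ 2, a_k depends only on (k - 2) mod 6. (68 - 2) mod 6 = 0, so a_{68} = a_2 = 18.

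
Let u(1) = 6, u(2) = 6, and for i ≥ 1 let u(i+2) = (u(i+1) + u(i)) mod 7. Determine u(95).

6

Computing terms: u(1) = 6, u(2) = 6, u(3) = 5, u(4) = 4, u(5) = 2, u(6) = 6, u(7) = 1, u(8) = 0, u(9) = 1, u(10) = 1, u(11) = 2, u(12) = 3, u(13) = 5, u(14) = 1, u(15) = 6, u(16) = 0, u(17) = 6, u(18) = 6.
The sequence repeats with period 16.
So u(95) = u(1 + ((95-1) mod 16)) = u(15) = 6.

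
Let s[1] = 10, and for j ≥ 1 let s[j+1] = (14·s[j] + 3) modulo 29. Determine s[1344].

15

Computing terms: s[1] = 10; s[2] = 27; s[3] = 4; s[4] = 1; s[5] = 17; s[6] = 9; s[7] = 13; s[8] = 11; s[9] = 12; s[10] = 26; s[11] = 19; s[12] = 8; s[13] = 28; s[14] = 18; s[15] = 23; s[16] = 6; s[17] = 0; s[18] = 3; s[19] = 16; s[20] = 24; s[21] = 20; s[22] = 22; s[23] = 21; s[24] = 7; s[25] = 14; s[26] = 25; s[27] = 5; s[28] = 15; s[29] = 10.
The sequence repeats with period 28.
So s[1344] = s[1 + ((1344-1) mod 28)] = s[28] = 15.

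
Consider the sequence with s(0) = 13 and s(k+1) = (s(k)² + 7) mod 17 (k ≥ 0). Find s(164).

8

We have s(0) = 13; s(1) = 6; s(2) = 9; s(3) = 3; s(4) = 16; s(5) = 8; s(6) = 3.
Since s(6) = s(3) = 3, the sequence is eventually periodic: after a pre-period of length 3 it cycles with period 3.
For k ≥ 3, s(k) depends only on (k - 3) mod 3. (164 - 3) mod 3 = 2, so s(164) = s(5) = 8.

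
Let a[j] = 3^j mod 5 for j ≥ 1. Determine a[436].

Listing terms: a[1] = 3,  a[2] = 4,  a[3] = 2,  a[4] = 1,  a[5] = 3.
Since a[5] = a[1] = 3, the sequence is periodic with period 4.
(436 - 1) mod 4 = 3, so a[436] = a[4] = 1.

1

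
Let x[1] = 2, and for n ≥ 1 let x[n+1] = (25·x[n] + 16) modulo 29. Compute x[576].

8

Listing terms: x[1] = 2, x[2] = 8, x[3] = 13, x[4] = 22, x[5] = 15, x[6] = 14, x[7] = 18, x[8] = 2.
Since x[8] = x[1] = 2, the sequence is periodic with period 7.
(576 - 1) mod 7 = 1, so x[576] = x[2] = 8.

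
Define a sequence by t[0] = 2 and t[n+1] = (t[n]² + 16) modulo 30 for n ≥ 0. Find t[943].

20

Computing terms: t[0] = 2; t[1] = 20; t[2] = 26; t[3] = 2.
Since t[3] = t[0] = 2, the sequence is periodic with period 3.
So t[943] = t[0 + ((943-0) mod 3)] = t[1] = 20.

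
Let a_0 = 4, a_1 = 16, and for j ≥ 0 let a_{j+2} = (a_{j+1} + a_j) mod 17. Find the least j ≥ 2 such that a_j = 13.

10

Computing terms: a_0 = 4, a_1 = 16, a_2 = 3, a_3 = 2, a_4 = 5, a_5 = 7, a_6 = 12, a_7 = 2, a_8 = 14, a_9 = 16, a_{10} = 13, a_{11} = 12, a_{12} = 8, a_{13} = 3, a_{14} = 11, a_{15} = 14, a_{16} = 8, a_{17} = 5, a_{18} = 13, a_{19} = 1, a_{20} = 14, a_{21} = 15, a_{22} = 12, a_{23} = 10, a_{24} = 5, a_{25} = 15, a_{26} = 3, a_{27} = 1, a_{28} = 4, a_{29} = 5, a_{30} = 9, a_{31} = 14, a_{32} = 6, a_{33} = 3, a_{34} = 9, a_{35} = 12, a_{36} = 4, a_{37} = 16.
The sequence repeats with period 36.
The value 13 first appears (with j ≥ 2) at a_{10}.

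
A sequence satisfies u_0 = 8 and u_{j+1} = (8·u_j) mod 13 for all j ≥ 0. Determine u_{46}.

u_0 = 8; u_1 = 12; u_2 = 5; u_3 = 1; u_4 = 8.
The sequence repeats with period 4.
(46 - 0) mod 4 = 2, so u_{46} = u_2 = 5.

5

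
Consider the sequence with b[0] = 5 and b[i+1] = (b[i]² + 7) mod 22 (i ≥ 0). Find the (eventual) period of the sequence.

Computing terms: b[0] = 5, b[1] = 10, b[2] = 19, b[3] = 16, b[4] = 21, b[5] = 8, b[6] = 5.
Since b[6] = b[0] = 5, the sequence is periodic with period 6.

6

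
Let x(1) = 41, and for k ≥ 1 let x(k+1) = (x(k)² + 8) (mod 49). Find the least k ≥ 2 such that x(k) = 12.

We have x(1) = 41; x(2) = 23; x(3) = 47; x(4) = 12; x(5) = 5; x(6) = 33; x(7) = 19; x(8) = 26; x(9) = 47.
Since x(9) = x(3) = 47, the sequence is eventually periodic: after a pre-period of length 2 it cycles with period 6.
The value 12 first appears (with k ≥ 2) at x(4).

4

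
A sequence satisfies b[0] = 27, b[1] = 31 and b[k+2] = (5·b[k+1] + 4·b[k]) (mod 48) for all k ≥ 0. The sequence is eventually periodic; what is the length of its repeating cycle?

8

b[0] = 27,  b[1] = 31,  b[2] = 23,  b[3] = 47,  b[4] = 39,  b[5] = 47,  b[6] = 7,  b[7] = 31,  b[8] = 39,  b[9] = 31,  b[10] = 23.
Since (b[9], b[10]) = (b[1], b[2]) = (31, 23) (two consecutive terms determine the rest), the sequence is eventually periodic: after a pre-period of length 1 it cycles with period 8.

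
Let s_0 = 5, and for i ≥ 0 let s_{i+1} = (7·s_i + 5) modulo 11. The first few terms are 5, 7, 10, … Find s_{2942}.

Listing terms: s_0 = 5, s_1 = 7, s_2 = 10, s_3 = 9, s_4 = 2, s_5 = 8, s_6 = 6, s_7 = 3, s_8 = 4, s_9 = 0, s_{10} = 5.
The sequence repeats with period 10.
(2942 - 0) mod 10 = 2, so s_{2942} = s_2 = 10.

10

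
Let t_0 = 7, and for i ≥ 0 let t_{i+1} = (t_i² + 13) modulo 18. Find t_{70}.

17

Listing terms: t_0 = 7,  t_1 = 8,  t_2 = 5,  t_3 = 2,  t_4 = 17,  t_5 = 14,  t_6 = 11,  t_7 = 8.
Since t_7 = t_1 = 8, the sequence is eventually periodic: after a pre-period of length 1 it cycles with period 6.
For i ≥ 1, t_i depends only on (i - 1) mod 6. (70 - 1) mod 6 = 3, so t_{70} = t_4 = 17.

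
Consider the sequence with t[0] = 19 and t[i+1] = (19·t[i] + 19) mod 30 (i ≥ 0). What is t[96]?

19

Computing terms: t[0] = 19,  t[1] = 20,  t[2] = 9,  t[3] = 10,  t[4] = 29,  t[5] = 0,  t[6] = 19.
Since t[6] = t[0] = 19, the sequence is periodic with period 6.
(96 - 0) mod 6 = 0, so t[96] = t[0] = 19.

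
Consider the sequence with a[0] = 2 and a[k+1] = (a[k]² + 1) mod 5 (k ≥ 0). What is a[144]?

2

We have a[0] = 2, a[1] = 0, a[2] = 1, a[3] = 2.
Since a[3] = a[0] = 2, the sequence is periodic with period 3.
(144 - 0) mod 3 = 0, so a[144] = a[0] = 2.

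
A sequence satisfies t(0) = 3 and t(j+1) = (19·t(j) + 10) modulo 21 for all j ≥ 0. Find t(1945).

Listing terms: t(0) = 3,  t(1) = 4,  t(2) = 2,  t(3) = 6,  t(4) = 19,  t(5) = 14,  t(6) = 3.
The sequence repeats with period 6.
(1945 - 0) mod 6 = 1, so t(1945) = t(1) = 4.

4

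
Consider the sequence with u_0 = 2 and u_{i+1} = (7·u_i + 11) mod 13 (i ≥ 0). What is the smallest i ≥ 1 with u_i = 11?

Computing terms: u_0 = 2, u_1 = 12, u_2 = 4, u_3 = 0, u_4 = 11, u_5 = 10, u_6 = 3, u_7 = 6, u_8 = 1, u_9 = 5, u_{10} = 7, u_{11} = 8, u_{12} = 2.
The sequence repeats with period 12.
The value 11 first appears (with i ≥ 1) at u_4.

4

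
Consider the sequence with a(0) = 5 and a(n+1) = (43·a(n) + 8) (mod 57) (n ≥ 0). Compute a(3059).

45

Computing terms: a(0) = 5,  a(1) = 52,  a(2) = 21,  a(3) = 56,  a(4) = 22,  a(5) = 42,  a(6) = 47,  a(7) = 34,  a(8) = 45,  a(9) = 5.
Since a(9) = a(0) = 5, the sequence is periodic with period 9.
So a(3059) = a(0 + ((3059-0) mod 9)) = a(8) = 45.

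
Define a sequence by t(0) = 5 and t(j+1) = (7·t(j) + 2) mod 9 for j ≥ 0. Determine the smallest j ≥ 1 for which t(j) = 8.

6

We have t(0) = 5, t(1) = 1, t(2) = 0, t(3) = 2, t(4) = 7, t(5) = 6, t(6) = 8, t(7) = 4, t(8) = 3, t(9) = 5.
The sequence repeats with period 9.
The value 8 first appears (with j ≥ 1) at t(6).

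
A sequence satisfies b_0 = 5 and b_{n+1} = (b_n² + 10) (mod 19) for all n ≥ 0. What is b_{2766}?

Listing terms: b_0 = 5,  b_1 = 16,  b_2 = 0,  b_3 = 10,  b_4 = 15,  b_5 = 7,  b_6 = 2,  b_7 = 14,  b_8 = 16.
Since b_8 = b_1 = 16, the sequence is eventually periodic: after a pre-period of length 1 it cycles with period 7.
For n ≥ 1, b_n depends only on (n - 1) mod 7. (2766 - 1) mod 7 = 0, so b_{2766} = b_1 = 16.

16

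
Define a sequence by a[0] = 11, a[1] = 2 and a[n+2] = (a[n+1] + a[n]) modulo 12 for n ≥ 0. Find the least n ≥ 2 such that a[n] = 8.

16

Listing terms: a[0] = 11,  a[1] = 2,  a[2] = 1,  a[3] = 3,  a[4] = 4,  a[5] = 7,  a[6] = 11,  a[7] = 6,  a[8] = 5,  a[9] = 11,  a[10] = 4,  a[11] = 3,  a[12] = 7,  a[13] = 10,  a[14] = 5,  a[15] = 3,  a[16] = 8,  a[17] = 11,  a[18] = 7,  a[19] = 6,  a[20] = 1,  a[21] = 7,  a[22] = 8,  a[23] = 3,  a[24] = 11,  a[25] = 2.
Since (a[24], a[25]) = (a[0], a[1]) = (11, 2) (two consecutive terms determine the rest), the sequence is periodic with period 24.
The value 8 first appears (with n ≥ 2) at a[16].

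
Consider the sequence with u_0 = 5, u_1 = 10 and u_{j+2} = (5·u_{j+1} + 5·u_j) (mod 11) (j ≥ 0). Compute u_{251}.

Computing terms: u_0 = 5, u_1 = 10, u_2 = 9, u_3 = 7, u_4 = 3, u_5 = 6, u_6 = 1, u_7 = 2, u_8 = 4, u_9 = 8, u_{10} = 5, u_{11} = 10.
The sequence repeats with period 10.
So u_{251} = u_{0 + ((251-0) mod 10)} = u_1 = 10.

10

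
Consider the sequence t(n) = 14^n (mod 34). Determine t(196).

30

t(0) = 1, t(1) = 14, t(2) = 26, t(3) = 24, t(4) = 30, t(5) = 12, t(6) = 32, t(7) = 6, t(8) = 16, t(9) = 20, t(10) = 8, t(11) = 10, t(12) = 4, t(13) = 22, t(14) = 2, t(15) = 28, t(16) = 18, t(17) = 14.
Since t(17) = t(1) = 14, the sequence is eventually periodic: after a pre-period of length 1 it cycles with period 16.
For n ≥ 1, t(n) depends only on (n - 1) mod 16. (196 - 1) mod 16 = 3, so t(196) = t(4) = 30.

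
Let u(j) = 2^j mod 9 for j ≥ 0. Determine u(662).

Computing terms: u(0) = 1; u(1) = 2; u(2) = 4; u(3) = 8; u(4) = 7; u(5) = 5; u(6) = 1.
Since u(6) = u(0) = 1, the sequence is periodic with period 6.
(662 - 0) mod 6 = 2, so u(662) = u(2) = 4.

4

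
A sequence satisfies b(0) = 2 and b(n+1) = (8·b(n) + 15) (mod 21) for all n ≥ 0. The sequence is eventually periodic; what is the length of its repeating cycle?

14

Listing terms: b(0) = 2; b(1) = 10; b(2) = 11; b(3) = 19; b(4) = 20; b(5) = 7; b(6) = 8; b(7) = 16; b(8) = 17; b(9) = 4; b(10) = 5; b(11) = 13; b(12) = 14; b(13) = 1; b(14) = 2.
Since b(14) = b(0) = 2, the sequence is periodic with period 14.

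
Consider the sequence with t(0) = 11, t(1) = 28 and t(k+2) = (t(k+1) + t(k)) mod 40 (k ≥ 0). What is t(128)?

11

We have t(0) = 11,  t(1) = 28,  t(2) = 39,  t(3) = 27,  t(4) = 26,  t(5) = 13,  t(6) = 39,  t(7) = 12,  t(8) = 11,  t(9) = 23,  t(10) = 34,  t(11) = 17,  t(12) = 11,  t(13) = 28.
The sequence repeats with period 12.
So t(128) = t(0 + ((128-0) mod 12)) = t(8) = 11.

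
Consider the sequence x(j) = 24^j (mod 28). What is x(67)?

We have x(1) = 24; x(2) = 16; x(3) = 20; x(4) = 4; x(5) = 12; x(6) = 8; x(7) = 24.
Since x(7) = x(1) = 24, the sequence is periodic with period 6.
So x(67) = x(1 + ((67-1) mod 6)) = x(1) = 24.

24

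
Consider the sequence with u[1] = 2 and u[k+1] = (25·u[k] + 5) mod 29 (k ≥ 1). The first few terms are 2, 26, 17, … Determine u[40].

Listing terms: u[1] = 2; u[2] = 26; u[3] = 17; u[4] = 24; u[5] = 25; u[6] = 21; u[7] = 8; u[8] = 2.
The sequence repeats with period 7.
(40 - 1) mod 7 = 4, so u[40] = u[5] = 25.

25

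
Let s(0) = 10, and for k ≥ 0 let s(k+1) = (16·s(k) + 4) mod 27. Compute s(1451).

Listing terms: s(0) = 10; s(1) = 2; s(2) = 9; s(3) = 13; s(4) = 23; s(5) = 21; s(6) = 16; s(7) = 17; s(8) = 6; s(9) = 19; s(10) = 11; s(11) = 18; s(12) = 22; s(13) = 5; s(14) = 3; s(15) = 25; s(16) = 26; s(17) = 15; s(18) = 1; s(19) = 20; s(20) = 0; s(21) = 4; s(22) = 14; s(23) = 12; s(24) = 7; s(25) = 8; s(26) = 24; s(27) = 10.
The sequence repeats with period 27.
(1451 - 0) mod 27 = 20, so s(1451) = s(20) = 0.

0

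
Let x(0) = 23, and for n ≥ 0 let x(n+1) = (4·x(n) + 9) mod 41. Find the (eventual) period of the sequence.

10

Listing terms: x(0) = 23,  x(1) = 19,  x(2) = 3,  x(3) = 21,  x(4) = 11,  x(5) = 12,  x(6) = 16,  x(7) = 32,  x(8) = 14,  x(9) = 24,  x(10) = 23.
Since x(10) = x(0) = 23, the sequence is periodic with period 10.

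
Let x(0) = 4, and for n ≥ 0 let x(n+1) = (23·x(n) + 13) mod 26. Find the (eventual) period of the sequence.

Listing terms: x(0) = 4,  x(1) = 1,  x(2) = 10,  x(3) = 9,  x(4) = 12,  x(5) = 3,  x(6) = 4.
Since x(6) = x(0) = 4, the sequence is periodic with period 6.

6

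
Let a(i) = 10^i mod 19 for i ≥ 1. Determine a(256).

6

Computing terms: a(1) = 10,  a(2) = 5,  a(3) = 12,  a(4) = 6,  a(5) = 3,  a(6) = 11,  a(7) = 15,  a(8) = 17,  a(9) = 18,  a(10) = 9,  a(11) = 14,  a(12) = 7,  a(13) = 13,  a(14) = 16,  a(15) = 8,  a(16) = 4,  a(17) = 2,  a(18) = 1,  a(19) = 10.
Since a(19) = a(1) = 10, the sequence is periodic with period 18.
So a(256) = a(1 + ((256-1) mod 18)) = a(4) = 6.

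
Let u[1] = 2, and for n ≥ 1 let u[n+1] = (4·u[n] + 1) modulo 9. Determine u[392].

We have u[1] = 2, u[2] = 0, u[3] = 1, u[4] = 5, u[5] = 3, u[6] = 4, u[7] = 8, u[8] = 6, u[9] = 7, u[10] = 2.
Since u[10] = u[1] = 2, the sequence is periodic with period 9.
So u[392] = u[1 + ((392-1) mod 9)] = u[5] = 3.

3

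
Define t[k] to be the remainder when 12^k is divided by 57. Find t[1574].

30

Listing terms: t[1] = 12, t[2] = 30, t[3] = 18, t[4] = 45, t[5] = 27, t[6] = 39, t[7] = 12.
The sequence repeats with period 6.
So t[1574] = t[1 + ((1574-1) mod 6)] = t[2] = 30.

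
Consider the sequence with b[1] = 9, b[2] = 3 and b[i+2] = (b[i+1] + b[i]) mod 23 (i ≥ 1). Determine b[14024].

b[1] = 9, b[2] = 3, b[3] = 12, b[4] = 15, b[5] = 4, b[6] = 19, b[7] = 0, b[8] = 19, b[9] = 19, b[10] = 15, b[11] = 11, b[12] = 3, b[13] = 14, b[14] = 17, b[15] = 8, b[16] = 2, b[17] = 10, b[18] = 12, b[19] = 22, b[20] = 11, b[21] = 10, b[22] = 21, b[23] = 8, b[24] = 6, b[25] = 14, b[26] = 20, b[27] = 11, b[28] = 8, b[29] = 19, b[30] = 4, b[31] = 0, b[32] = 4, b[33] = 4, b[34] = 8, b[35] = 12, b[36] = 20, b[37] = 9, b[38] = 6, b[39] = 15, b[40] = 21, b[41] = 13, b[42] = 11, b[43] = 1, b[44] = 12, b[45] = 13, b[46] = 2, b[47] = 15, b[48] = 17, b[49] = 9, b[50] = 3.
The sequence repeats with period 48.
So b[14024] = b[1 + ((14024-1) mod 48)] = b[8] = 19.

19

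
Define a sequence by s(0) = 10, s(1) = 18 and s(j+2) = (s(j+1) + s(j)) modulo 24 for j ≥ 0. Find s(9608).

Computing terms: s(0) = 10; s(1) = 18; s(2) = 4; s(3) = 22; s(4) = 2; s(5) = 0; s(6) = 2; s(7) = 2; s(8) = 4; s(9) = 6; s(10) = 10; s(11) = 16; s(12) = 2; s(13) = 18; s(14) = 20; s(15) = 14; s(16) = 10; s(17) = 0; s(18) = 10; s(19) = 10; s(20) = 20; s(21) = 6; s(22) = 2; s(23) = 8; s(24) = 10; s(25) = 18.
Since (s(24), s(25)) = (s(0), s(1)) = (10, 18) (two consecutive terms determine the rest), the sequence is periodic with period 24.
(9608 - 0) mod 24 = 8, so s(9608) = s(8) = 4.

4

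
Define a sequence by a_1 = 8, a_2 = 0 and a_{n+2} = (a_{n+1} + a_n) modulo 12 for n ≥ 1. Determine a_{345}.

We have a_1 = 8; a_2 = 0; a_3 = 8; a_4 = 8; a_5 = 4; a_6 = 0; a_7 = 4; a_8 = 4; a_9 = 8; a_{10} = 0.
The sequence repeats with period 8.
(345 - 1) mod 8 = 0, so a_{345} = a_1 = 8.

8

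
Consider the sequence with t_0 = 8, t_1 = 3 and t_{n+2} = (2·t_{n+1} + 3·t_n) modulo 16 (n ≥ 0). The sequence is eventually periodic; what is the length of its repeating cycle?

Computing terms: t_0 = 8; t_1 = 3; t_2 = 14; t_3 = 5; t_4 = 4; t_5 = 7; t_6 = 10; t_7 = 9; t_8 = 0; t_9 = 11; t_{10} = 6; t_{11} = 13; t_{12} = 12; t_{13} = 15; t_{14} = 2; t_{15} = 1; t_{16} = 8; t_{17} = 3.
Since (t_{16}, t_{17}) = (t_0, t_1) = (8, 3) (two consecutive terms determine the rest), the sequence is periodic with period 16.

16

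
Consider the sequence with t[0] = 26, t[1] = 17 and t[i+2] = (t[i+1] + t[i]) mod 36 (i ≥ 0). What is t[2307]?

24

We have t[0] = 26,  t[1] = 17,  t[2] = 7,  t[3] = 24,  t[4] = 31,  t[5] = 19,  t[6] = 14,  t[7] = 33,  t[8] = 11,  t[9] = 8,  t[10] = 19,  t[11] = 27,  t[12] = 10,  t[13] = 1,  t[14] = 11,  t[15] = 12,  t[16] = 23,  t[17] = 35,  t[18] = 22,  t[19] = 21,  t[20] = 7,  t[21] = 28,  t[22] = 35,  t[23] = 27,  t[24] = 26,  t[25] = 17.
Since (t[24], t[25]) = (t[0], t[1]) = (26, 17) (two consecutive terms determine the rest), the sequence is periodic with period 24.
(2307 - 0) mod 24 = 3, so t[2307] = t[3] = 24.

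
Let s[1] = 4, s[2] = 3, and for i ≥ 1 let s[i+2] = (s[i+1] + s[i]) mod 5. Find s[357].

1

Listing terms: s[1] = 4, s[2] = 3, s[3] = 2, s[4] = 0, s[5] = 2, s[6] = 2, s[7] = 4, s[8] = 1, s[9] = 0, s[10] = 1, s[11] = 1, s[12] = 2, s[13] = 3, s[14] = 0, s[15] = 3, s[16] = 3, s[17] = 1, s[18] = 4, s[19] = 0, s[20] = 4, s[21] = 4, s[22] = 3.
The sequence repeats with period 20.
So s[357] = s[1 + ((357-1) mod 20)] = s[17] = 1.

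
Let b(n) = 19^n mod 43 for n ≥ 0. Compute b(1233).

b(0) = 1,  b(1) = 19,  b(2) = 17,  b(3) = 22,  b(4) = 31,  b(5) = 30,  b(6) = 11,  b(7) = 37,  b(8) = 15,  b(9) = 27,  b(10) = 40,  b(11) = 29,  b(12) = 35,  b(13) = 20,  b(14) = 36,  b(15) = 39,  b(16) = 10,  b(17) = 18,  b(18) = 41,  b(19) = 5,  b(20) = 9,  b(21) = 42,  b(22) = 24,  b(23) = 26,  b(24) = 21,  b(25) = 12,  b(26) = 13,  b(27) = 32,  b(28) = 6,  b(29) = 28,  b(30) = 16,  b(31) = 3,  b(32) = 14,  b(33) = 8,  b(34) = 23,  b(35) = 7,  b(36) = 4,  b(37) = 33,  b(38) = 25,  b(39) = 2,  b(40) = 38,  b(41) = 34,  b(42) = 1.
The sequence repeats with period 42.
(1233 - 0) mod 42 = 15, so b(1233) = b(15) = 39.

39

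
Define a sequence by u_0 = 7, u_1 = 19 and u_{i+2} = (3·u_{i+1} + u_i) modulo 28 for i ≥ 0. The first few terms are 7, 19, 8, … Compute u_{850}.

1

Listing terms: u_0 = 7, u_1 = 19, u_2 = 8, u_3 = 15, u_4 = 25, u_5 = 6, u_6 = 15, u_7 = 23, u_8 = 0, u_9 = 23, u_{10} = 13, u_{11} = 6, u_{12} = 3, u_{13} = 15, u_{14} = 20, u_{15} = 19, u_{16} = 21, u_{17} = 26, u_{18} = 15, u_{19} = 15, u_{20} = 4, u_{21} = 27, u_{22} = 1, u_{23} = 2, u_{24} = 7, u_{25} = 23, u_{26} = 20, u_{27} = 27, u_{28} = 17, u_{29} = 22, u_{30} = 27, u_{31} = 19, u_{32} = 0, u_{33} = 19, u_{34} = 1, u_{35} = 22, u_{36} = 11, u_{37} = 27, u_{38} = 8, u_{39} = 23, u_{40} = 21, u_{41} = 2, u_{42} = 27, u_{43} = 27, u_{44} = 24, u_{45} = 15, u_{46} = 13, u_{47} = 26, u_{48} = 7, u_{49} = 19.
Since (u_{48}, u_{49}) = (u_0, u_1) = (7, 19) (two consecutive terms determine the rest), the sequence is periodic with period 48.
(850 - 0) mod 48 = 34, so u_{850} = u_{34} = 1.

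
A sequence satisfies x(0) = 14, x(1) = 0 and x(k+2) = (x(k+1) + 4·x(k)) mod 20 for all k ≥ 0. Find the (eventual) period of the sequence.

Listing terms: x(0) = 14; x(1) = 0; x(2) = 16; x(3) = 16; x(4) = 0; x(5) = 4; x(6) = 4; x(7) = 0; x(8) = 16.
Since (x(7), x(8)) = (x(1), x(2)) = (0, 16) (two consecutive terms determine the rest), the sequence is eventually periodic: after a pre-period of length 1 it cycles with period 6.

6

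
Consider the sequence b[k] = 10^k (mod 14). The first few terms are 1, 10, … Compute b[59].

12

We have b[0] = 1,  b[1] = 10,  b[2] = 2,  b[3] = 6,  b[4] = 4,  b[5] = 12,  b[6] = 8,  b[7] = 10.
Since b[7] = b[1] = 10, the sequence is eventually periodic: after a pre-period of length 1 it cycles with period 6.
For k ≥ 1, b[k] depends only on (k - 1) mod 6. (59 - 1) mod 6 = 4, so b[59] = b[5] = 12.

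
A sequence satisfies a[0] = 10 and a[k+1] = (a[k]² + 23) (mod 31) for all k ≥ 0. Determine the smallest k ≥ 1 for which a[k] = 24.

Computing terms: a[0] = 10,  a[1] = 30,  a[2] = 24,  a[3] = 10.
Since a[3] = a[0] = 10, the sequence is periodic with period 3.
The value 24 first appears (with k ≥ 1) at a[2].

2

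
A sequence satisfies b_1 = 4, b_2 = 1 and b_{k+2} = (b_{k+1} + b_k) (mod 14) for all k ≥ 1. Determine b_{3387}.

Listing terms: b_1 = 4; b_2 = 1; b_3 = 5; b_4 = 6; b_5 = 11; b_6 = 3; b_7 = 0; b_8 = 3; b_9 = 3; b_{10} = 6; b_{11} = 9; b_{12} = 1; b_{13} = 10; b_{14} = 11; b_{15} = 7; b_{16} = 4; b_{17} = 11; b_{18} = 1; b_{19} = 12; b_{20} = 13; b_{21} = 11; b_{22} = 10; b_{23} = 7; b_{24} = 3; b_{25} = 10; b_{26} = 13; b_{27} = 9; b_{28} = 8; b_{29} = 3; b_{30} = 11; b_{31} = 0; b_{32} = 11; b_{33} = 11; b_{34} = 8; b_{35} = 5; b_{36} = 13; b_{37} = 4; b_{38} = 3; b_{39} = 7; b_{40} = 10; b_{41} = 3; b_{42} = 13; b_{43} = 2; b_{44} = 1; b_{45} = 3; b_{46} = 4; b_{47} = 7; b_{48} = 11; b_{49} = 4; b_{50} = 1.
The sequence repeats with period 48.
So b_{3387} = b_{1 + ((3387-1) mod 48)} = b_{27} = 9.

9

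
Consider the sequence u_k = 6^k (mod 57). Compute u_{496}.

u_1 = 6, u_2 = 36, u_3 = 45, u_4 = 42, u_5 = 24, u_6 = 30, u_7 = 9, u_8 = 54, u_9 = 39, u_{10} = 6.
The sequence repeats with period 9.
So u_{496} = u_{1 + ((496-1) mod 9)} = u_1 = 6.

6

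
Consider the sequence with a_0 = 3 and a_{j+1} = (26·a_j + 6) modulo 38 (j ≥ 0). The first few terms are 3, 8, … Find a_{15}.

22

Computing terms: a_0 = 3; a_1 = 8; a_2 = 24; a_3 = 22; a_4 = 8.
Since a_4 = a_1 = 8, the sequence is eventually periodic: after a pre-period of length 1 it cycles with period 3.
For j ≥ 1, a_j depends only on (j - 1) mod 3. (15 - 1) mod 3 = 2, so a_{15} = a_3 = 22.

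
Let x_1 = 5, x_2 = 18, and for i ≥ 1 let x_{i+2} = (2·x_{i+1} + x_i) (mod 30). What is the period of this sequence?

24

We have x_1 = 5,  x_2 = 18,  x_3 = 11,  x_4 = 10,  x_5 = 1,  x_6 = 12,  x_7 = 25,  x_8 = 2,  x_9 = 29,  x_{10} = 0,  x_{11} = 29,  x_{12} = 28,  x_{13} = 25,  x_{14} = 18,  x_{15} = 1,  x_{16} = 20,  x_{17} = 11,  x_{18} = 12,  x_{19} = 5,  x_{20} = 22,  x_{21} = 19,  x_{22} = 0,  x_{23} = 19,  x_{24} = 8,  x_{25} = 5,  x_{26} = 18.
Since (x_{25}, x_{26}) = (x_1, x_2) = (5, 18) (two consecutive terms determine the rest), the sequence is periodic with period 24.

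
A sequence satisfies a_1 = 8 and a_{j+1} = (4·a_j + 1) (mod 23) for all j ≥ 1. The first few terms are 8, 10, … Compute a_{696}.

18

Listing terms: a_1 = 8,  a_2 = 10,  a_3 = 18,  a_4 = 4,  a_5 = 17,  a_6 = 0,  a_7 = 1,  a_8 = 5,  a_9 = 21,  a_{10} = 16,  a_{11} = 19,  a_{12} = 8.
Since a_{12} = a_1 = 8, the sequence is periodic with period 11.
So a_{696} = a_{1 + ((696-1) mod 11)} = a_3 = 18.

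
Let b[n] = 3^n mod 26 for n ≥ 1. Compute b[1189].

3

Listing terms: b[1] = 3, b[2] = 9, b[3] = 1, b[4] = 3.
The sequence repeats with period 3.
(1189 - 1) mod 3 = 0, so b[1189] = b[1] = 3.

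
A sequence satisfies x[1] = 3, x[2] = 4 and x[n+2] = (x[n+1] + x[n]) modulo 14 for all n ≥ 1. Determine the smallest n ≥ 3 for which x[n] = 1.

6

Computing terms: x[1] = 3; x[2] = 4; x[3] = 7; x[4] = 11; x[5] = 4; x[6] = 1; x[7] = 5; x[8] = 6; x[9] = 11; x[10] = 3; x[11] = 0; x[12] = 3; x[13] = 3; x[14] = 6; x[15] = 9; x[16] = 1; x[17] = 10; x[18] = 11; x[19] = 7; x[20] = 4; x[21] = 11; x[22] = 1; x[23] = 12; x[24] = 13; x[25] = 11; x[26] = 10; x[27] = 7; x[28] = 3; x[29] = 10; x[30] = 13; x[31] = 9; x[32] = 8; x[33] = 3; x[34] = 11; x[35] = 0; x[36] = 11; x[37] = 11; x[38] = 8; x[39] = 5; x[40] = 13; x[41] = 4; x[42] = 3; x[43] = 7; x[44] = 10; x[45] = 3; x[46] = 13; x[47] = 2; x[48] = 1; x[49] = 3; x[50] = 4.
The sequence repeats with period 48.
The value 1 first appears (with n ≥ 3) at x[6].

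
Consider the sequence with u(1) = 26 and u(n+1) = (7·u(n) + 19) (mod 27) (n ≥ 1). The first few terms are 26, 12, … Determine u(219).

22

We have u(1) = 26; u(2) = 12; u(3) = 22; u(4) = 11; u(5) = 15; u(6) = 16; u(7) = 23; u(8) = 18; u(9) = 10; u(10) = 8; u(11) = 21; u(12) = 4; u(13) = 20; u(14) = 24; u(15) = 25; u(16) = 5; u(17) = 0; u(18) = 19; u(19) = 17; u(20) = 3; u(21) = 13; u(22) = 2; u(23) = 6; u(24) = 7; u(25) = 14; u(26) = 9; u(27) = 1; u(28) = 26.
The sequence repeats with period 27.
So u(219) = u(1 + ((219-1) mod 27)) = u(3) = 22.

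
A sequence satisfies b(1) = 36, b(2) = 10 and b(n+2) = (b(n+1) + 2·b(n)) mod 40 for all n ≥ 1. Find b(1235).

2

We have b(1) = 36,  b(2) = 10,  b(3) = 2,  b(4) = 22,  b(5) = 26,  b(6) = 30,  b(7) = 2,  b(8) = 22.
Since (b(7), b(8)) = (b(3), b(4)) = (2, 22) (two consecutive terms determine the rest), the sequence is eventually periodic: after a pre-period of length 2 it cycles with period 4.
For n ≥ 3, b(n) depends only on (n - 3) mod 4. (1235 - 3) mod 4 = 0, so b(1235) = b(3) = 2.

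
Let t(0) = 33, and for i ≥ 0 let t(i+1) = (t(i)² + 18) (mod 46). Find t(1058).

Listing terms: t(0) = 33; t(1) = 3; t(2) = 27; t(3) = 11; t(4) = 1; t(5) = 19; t(6) = 11.
Since t(6) = t(3) = 11, the sequence is eventually periodic: after a pre-period of length 3 it cycles with period 3.
For i ≥ 3, t(i) depends only on (i - 3) mod 3. (1058 - 3) mod 3 = 2, so t(1058) = t(5) = 19.

19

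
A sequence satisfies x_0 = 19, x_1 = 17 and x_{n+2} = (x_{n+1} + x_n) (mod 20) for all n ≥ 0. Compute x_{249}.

Computing terms: x_0 = 19,  x_1 = 17,  x_2 = 16,  x_3 = 13,  x_4 = 9,  x_5 = 2,  x_6 = 11,  x_7 = 13,  x_8 = 4,  x_9 = 17,  x_{10} = 1,  x_{11} = 18,  x_{12} = 19,  x_{13} = 17.
Since (x_{12}, x_{13}) = (x_0, x_1) = (19, 17) (two consecutive terms determine the rest), the sequence is periodic with period 12.
So x_{249} = x_{0 + ((249-0) mod 12)} = x_9 = 17.

17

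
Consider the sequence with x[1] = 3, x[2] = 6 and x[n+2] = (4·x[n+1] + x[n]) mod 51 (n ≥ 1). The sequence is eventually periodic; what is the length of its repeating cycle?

12

Listing terms: x[1] = 3, x[2] = 6, x[3] = 27, x[4] = 12, x[5] = 24, x[6] = 6, x[7] = 48, x[8] = 45, x[9] = 24, x[10] = 39, x[11] = 27, x[12] = 45, x[13] = 3, x[14] = 6.
Since (x[13], x[14]) = (x[1], x[2]) = (3, 6) (two consecutive terms determine the rest), the sequence is periodic with period 12.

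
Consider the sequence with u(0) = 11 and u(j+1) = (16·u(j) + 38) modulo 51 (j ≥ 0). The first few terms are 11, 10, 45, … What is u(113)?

We have u(0) = 11,  u(1) = 10,  u(2) = 45,  u(3) = 44,  u(4) = 28,  u(5) = 27,  u(6) = 11.
The sequence repeats with period 6.
(113 - 0) mod 6 = 5, so u(113) = u(5) = 27.

27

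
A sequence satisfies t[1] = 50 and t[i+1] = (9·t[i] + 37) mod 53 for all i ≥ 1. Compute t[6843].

Listing terms: t[1] = 50, t[2] = 10, t[3] = 21, t[4] = 14, t[5] = 4, t[6] = 20, t[7] = 5, t[8] = 29, t[9] = 33, t[10] = 16, t[11] = 22, t[12] = 23, t[13] = 32, t[14] = 7, t[15] = 47, t[16] = 36, t[17] = 43, t[18] = 0, t[19] = 37, t[20] = 52, t[21] = 28, t[22] = 24, t[23] = 41, t[24] = 35, t[25] = 34, t[26] = 25, t[27] = 50.
The sequence repeats with period 26.
(6843 - 1) mod 26 = 4, so t[6843] = t[5] = 4.

4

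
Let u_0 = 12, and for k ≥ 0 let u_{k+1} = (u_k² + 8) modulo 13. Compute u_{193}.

u_0 = 12; u_1 = 9; u_2 = 11; u_3 = 12.
The sequence repeats with period 3.
So u_{193} = u_{0 + ((193-0) mod 3)} = u_1 = 9.

9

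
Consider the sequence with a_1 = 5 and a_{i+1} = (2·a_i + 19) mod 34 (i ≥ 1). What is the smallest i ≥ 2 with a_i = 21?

Computing terms: a_1 = 5,  a_2 = 29,  a_3 = 9,  a_4 = 3,  a_5 = 25,  a_6 = 1,  a_7 = 21,  a_8 = 27,  a_9 = 5.
The sequence repeats with period 8.
The value 21 first appears (with i ≥ 2) at a_7.

7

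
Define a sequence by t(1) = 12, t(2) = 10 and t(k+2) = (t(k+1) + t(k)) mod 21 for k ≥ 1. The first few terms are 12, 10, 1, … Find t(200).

16

We have t(1) = 12,  t(2) = 10,  t(3) = 1,  t(4) = 11,  t(5) = 12,  t(6) = 2,  t(7) = 14,  t(8) = 16,  t(9) = 9,  t(10) = 4,  t(11) = 13,  t(12) = 17,  t(13) = 9,  t(14) = 5,  t(15) = 14,  t(16) = 19,  t(17) = 12,  t(18) = 10.
The sequence repeats with period 16.
So t(200) = t(1 + ((200-1) mod 16)) = t(8) = 16.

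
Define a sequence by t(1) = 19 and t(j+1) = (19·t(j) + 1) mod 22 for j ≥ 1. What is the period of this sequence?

10

Listing terms: t(1) = 19,  t(2) = 10,  t(3) = 15,  t(4) = 0,  t(5) = 1,  t(6) = 20,  t(7) = 7,  t(8) = 2,  t(9) = 17,  t(10) = 16,  t(11) = 19.
Since t(11) = t(1) = 19, the sequence is periodic with period 10.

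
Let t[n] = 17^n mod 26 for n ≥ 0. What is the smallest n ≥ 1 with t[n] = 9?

Listing terms: t[0] = 1, t[1] = 17, t[2] = 3, t[3] = 25, t[4] = 9, t[5] = 23, t[6] = 1.
The sequence repeats with period 6.
The value 9 first appears (with n ≥ 1) at t[4].

4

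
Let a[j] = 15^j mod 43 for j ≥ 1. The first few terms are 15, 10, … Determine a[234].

21

Listing terms: a[1] = 15, a[2] = 10, a[3] = 21, a[4] = 14, a[5] = 38, a[6] = 11, a[7] = 36, a[8] = 24, a[9] = 16, a[10] = 25, a[11] = 31, a[12] = 35, a[13] = 9, a[14] = 6, a[15] = 4, a[16] = 17, a[17] = 40, a[18] = 41, a[19] = 13, a[20] = 23, a[21] = 1, a[22] = 15.
The sequence repeats with period 21.
(234 - 1) mod 21 = 2, so a[234] = a[3] = 21.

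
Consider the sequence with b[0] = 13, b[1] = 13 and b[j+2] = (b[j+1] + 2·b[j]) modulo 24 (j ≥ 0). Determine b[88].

23

Listing terms: b[0] = 13,  b[1] = 13,  b[2] = 15,  b[3] = 17,  b[4] = 23,  b[5] = 9,  b[6] = 7,  b[7] = 1,  b[8] = 15,  b[9] = 17.
Since (b[8], b[9]) = (b[2], b[3]) = (15, 17) (two consecutive terms determine the rest), the sequence is eventually periodic: after a pre-period of length 2 it cycles with period 6.
For j ≥ 2, b[j] depends only on (j - 2) mod 6. (88 - 2) mod 6 = 2, so b[88] = b[4] = 23.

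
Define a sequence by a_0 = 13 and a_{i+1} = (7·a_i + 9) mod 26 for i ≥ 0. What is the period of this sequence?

We have a_0 = 13; a_1 = 22; a_2 = 7; a_3 = 6; a_4 = 25; a_5 = 2; a_6 = 23; a_7 = 14; a_8 = 3; a_9 = 4; a_{10} = 11; a_{11} = 8; a_{12} = 13.
The sequence repeats with period 12.

12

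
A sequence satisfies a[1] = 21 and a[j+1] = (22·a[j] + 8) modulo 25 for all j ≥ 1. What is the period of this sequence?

20

Computing terms: a[1] = 21, a[2] = 20, a[3] = 23, a[4] = 14, a[5] = 16, a[6] = 10, a[7] = 3, a[8] = 24, a[9] = 11, a[10] = 0, a[11] = 8, a[12] = 9, a[13] = 6, a[14] = 15, a[15] = 13, a[16] = 19, a[17] = 1, a[18] = 5, a[19] = 18, a[20] = 4, a[21] = 21.
The sequence repeats with period 20.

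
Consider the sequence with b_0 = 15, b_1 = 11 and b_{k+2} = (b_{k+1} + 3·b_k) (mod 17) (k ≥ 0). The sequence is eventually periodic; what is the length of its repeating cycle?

16

Computing terms: b_0 = 15; b_1 = 11; b_2 = 5; b_3 = 4; b_4 = 2; b_5 = 14; b_6 = 3; b_7 = 11; b_8 = 3; b_9 = 2; b_{10} = 11; b_{11} = 0; b_{12} = 16; b_{13} = 16; b_{14} = 13; b_{15} = 10; b_{16} = 15; b_{17} = 11.
The sequence repeats with period 16.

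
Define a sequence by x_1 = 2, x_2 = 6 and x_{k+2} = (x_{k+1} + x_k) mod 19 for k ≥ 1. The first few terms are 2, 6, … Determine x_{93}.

8

We have x_1 = 2,  x_2 = 6,  x_3 = 8,  x_4 = 14,  x_5 = 3,  x_6 = 17,  x_7 = 1,  x_8 = 18,  x_9 = 0,  x_{10} = 18,  x_{11} = 18,  x_{12} = 17,  x_{13} = 16,  x_{14} = 14,  x_{15} = 11,  x_{16} = 6,  x_{17} = 17,  x_{18} = 4,  x_{19} = 2,  x_{20} = 6.
The sequence repeats with period 18.
(93 - 1) mod 18 = 2, so x_{93} = x_3 = 8.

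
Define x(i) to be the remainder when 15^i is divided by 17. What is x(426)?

Listing terms: x(1) = 15; x(2) = 4; x(3) = 9; x(4) = 16; x(5) = 2; x(6) = 13; x(7) = 8; x(8) = 1; x(9) = 15.
The sequence repeats with period 8.
(426 - 1) mod 8 = 1, so x(426) = x(2) = 4.

4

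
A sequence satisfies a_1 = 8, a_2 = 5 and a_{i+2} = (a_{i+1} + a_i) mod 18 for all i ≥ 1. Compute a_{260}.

15

We have a_1 = 8,  a_2 = 5,  a_3 = 13,  a_4 = 0,  a_5 = 13,  a_6 = 13,  a_7 = 8,  a_8 = 3,  a_9 = 11,  a_{10} = 14,  a_{11} = 7,  a_{12} = 3,  a_{13} = 10,  a_{14} = 13,  a_{15} = 5,  a_{16} = 0,  a_{17} = 5,  a_{18} = 5,  a_{19} = 10,  a_{20} = 15,  a_{21} = 7,  a_{22} = 4,  a_{23} = 11,  a_{24} = 15,  a_{25} = 8,  a_{26} = 5.
Since (a_{25}, a_{26}) = (a_1, a_2) = (8, 5) (two consecutive terms determine the rest), the sequence is periodic with period 24.
(260 - 1) mod 24 = 19, so a_{260} = a_{20} = 15.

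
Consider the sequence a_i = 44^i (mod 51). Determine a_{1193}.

a_1 = 44; a_2 = 49; a_3 = 14; a_4 = 4; a_5 = 23; a_6 = 43; a_7 = 5; a_8 = 16; a_9 = 41; a_{10} = 19; a_{11} = 20; a_{12} = 13; a_{13} = 11; a_{14} = 25; a_{15} = 29; a_{16} = 1; a_{17} = 44.
Since a_{17} = a_1 = 44, the sequence is periodic with period 16.
So a_{1193} = a_{1 + ((1193-1) mod 16)} = a_9 = 41.

41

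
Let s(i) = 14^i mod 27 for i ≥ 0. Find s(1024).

4

Listing terms: s(0) = 1, s(1) = 14, s(2) = 7, s(3) = 17, s(4) = 22, s(5) = 11, s(6) = 19, s(7) = 23, s(8) = 25, s(9) = 26, s(10) = 13, s(11) = 20, s(12) = 10, s(13) = 5, s(14) = 16, s(15) = 8, s(16) = 4, s(17) = 2, s(18) = 1.
Since s(18) = s(0) = 1, the sequence is periodic with period 18.
So s(1024) = s(0 + ((1024-0) mod 18)) = s(16) = 4.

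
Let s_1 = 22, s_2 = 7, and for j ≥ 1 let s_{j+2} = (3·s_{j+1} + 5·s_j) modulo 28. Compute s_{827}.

s_1 = 22; s_2 = 7; s_3 = 19; s_4 = 8; s_5 = 7; s_6 = 5; s_7 = 22; s_8 = 7.
The sequence repeats with period 6.
So s_{827} = s_{1 + ((827-1) mod 6)} = s_5 = 7.

7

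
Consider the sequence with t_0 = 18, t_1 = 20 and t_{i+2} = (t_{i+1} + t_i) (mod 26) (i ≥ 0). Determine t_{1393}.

We have t_0 = 18,  t_1 = 20,  t_2 = 12,  t_3 = 6,  t_4 = 18,  t_5 = 24,  t_6 = 16,  t_7 = 14,  t_8 = 4,  t_9 = 18,  t_{10} = 22,  t_{11} = 14,  t_{12} = 10,  t_{13} = 24,  t_{14} = 8,  t_{15} = 6,  t_{16} = 14,  t_{17} = 20,  t_{18} = 8,  t_{19} = 2,  t_{20} = 10,  t_{21} = 12,  t_{22} = 22,  t_{23} = 8,  t_{24} = 4,  t_{25} = 12,  t_{26} = 16,  t_{27} = 2,  t_{28} = 18,  t_{29} = 20.
Since (t_{28}, t_{29}) = (t_0, t_1) = (18, 20) (two consecutive terms determine the rest), the sequence is periodic with period 28.
So t_{1393} = t_{0 + ((1393-0) mod 28)} = t_{21} = 12.

12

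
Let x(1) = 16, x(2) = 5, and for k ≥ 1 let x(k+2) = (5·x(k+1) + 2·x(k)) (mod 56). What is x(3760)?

39

Computing terms: x(1) = 16; x(2) = 5; x(3) = 1; x(4) = 15; x(5) = 21; x(6) = 23; x(7) = 45; x(8) = 47; x(9) = 45; x(10) = 39; x(11) = 5; x(12) = 47; x(13) = 21; x(14) = 31; x(15) = 29; x(16) = 39; x(17) = 29; x(18) = 55; x(19) = 53; x(20) = 39; x(21) = 21; x(22) = 15; x(23) = 5; x(24) = 55; x(25) = 5; x(26) = 23; x(27) = 13; x(28) = 55; x(29) = 21; x(30) = 47; x(31) = 53; x(32) = 23; x(33) = 53; x(34) = 31; x(35) = 37; x(36) = 23; x(37) = 21; x(38) = 39; x(39) = 13; x(40) = 31; x(41) = 13; x(42) = 15; x(43) = 45; x(44) = 31; x(45) = 21; x(46) = 55; x(47) = 37; x(48) = 15; x(49) = 37; x(50) = 47; x(51) = 29; x(52) = 15; x(53) = 21.
Since (x(52), x(53)) = (x(4), x(5)) = (15, 21) (two consecutive terms determine the rest), the sequence is eventually periodic: after a pre-period of length 3 it cycles with period 48.
For k ≥ 4, x(k) depends only on (k - 4) mod 48. (3760 - 4) mod 48 = 12, so x(3760) = x(16) = 39.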